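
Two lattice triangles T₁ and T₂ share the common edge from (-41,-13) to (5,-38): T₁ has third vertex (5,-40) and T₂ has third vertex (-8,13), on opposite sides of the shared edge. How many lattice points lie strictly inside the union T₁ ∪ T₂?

The union is the simple quadrilateral with vertices (-41,-13), (5,-40), (5,-38), (-8,13) in order.
Using the shoelace formula, 2A = |((-41)·(-40) − 5·(-13)) + (5·(-38) − 5·(-40)) + (5·13 − (-8)·(-38)) + ((-8)·(-13) − (-41)·13)| = 2113, so the area is 1056.5.
Along each edge there are gcd(|Δx|,|Δy|)+1 lattice points, so counting each shared vertex once the boundary has gcd(46,27) + gcd(0,2) + gcd(13,51) + gcd(33,26) = 1+2+1+1 = 5.
By Pick's theorem I = A − B/2 + 1 = 1056.5 − 5/2 + 1 = 1055.

1055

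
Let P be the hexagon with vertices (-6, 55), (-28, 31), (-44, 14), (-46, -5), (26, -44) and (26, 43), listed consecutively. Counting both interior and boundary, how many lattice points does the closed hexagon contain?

By the shoelace formula, twice the signed area is |((-6)·31 − (-28)·55) + ((-28)·14 − (-44)·31) + ((-44)·(-5) − (-46)·14) + ((-46)·(-44) − 26·(-5)) + (26·43 − 26·(-44)) + (26·55 − (-6)·43)| = 9294, so the area is 4647.
Along each edge there are gcd(|Δx|,|Δy|)+1 lattice points, so counting each shared vertex once the boundary has gcd(22,24) + gcd(16,17) + gcd(2,19) + gcd(72,39) + gcd(0,87) + gcd(32,12) = 2+1+1+3+87+4 = 98.
Pick's theorem gives I = A − B/2 + 1 = 4647 − 98/2 + 1 = 4599, so the closed region contains I + B = 4599 + 98 = 4697 lattice points.

4697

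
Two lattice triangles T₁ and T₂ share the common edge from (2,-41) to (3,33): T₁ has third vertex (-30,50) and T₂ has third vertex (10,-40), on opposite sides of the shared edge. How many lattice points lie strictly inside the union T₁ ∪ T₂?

The union is the simple quadrilateral with vertices (2,-41), (-30,50), (3,33), (10,-40) in order.
By the shoelace formula, twice the signed area is |(2·50 − (-30)·(-41)) + ((-30)·33 − 3·50) + (3·(-40) − 10·33) + (10·(-41) − 2·(-40))| = 3050, so the area is 1525.
Along each edge there are gcd(|Δx|,|Δy|)+1 lattice points, so counting each shared vertex once the boundary has gcd(32,91) + gcd(33,17) + gcd(7,73) + gcd(8,1) = 1+1+1+1 = 4.
By Pick's theorem I = A − B/2 + 1 = 1525 − 4/2 + 1 = 1524.

1524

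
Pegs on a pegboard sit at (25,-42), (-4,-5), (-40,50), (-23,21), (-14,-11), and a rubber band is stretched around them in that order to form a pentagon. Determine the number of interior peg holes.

By the shoelace formula, twice the signed area is |(25·(-5) − (-4)·(-42)) + ((-4)·50 − (-40)·(-5)) + ((-40)·21 − (-23)·50) + ((-23)·(-11) − (-14)·21) + ((-14)·(-42) − 25·(-11))| = 1027, so the area is 513.5.
Along each edge there are gcd(|Δx|,|Δy|)+1 lattice points, so counting each shared vertex once the boundary has gcd(29,37) + gcd(36,55) + gcd(17,29) + gcd(9,32) + gcd(39,31) = 1+1+1+1+1 = 5.
Pick's theorem gives I = A − B/2 + 1 = 513.5 − 5/2 + 1 = 512.

512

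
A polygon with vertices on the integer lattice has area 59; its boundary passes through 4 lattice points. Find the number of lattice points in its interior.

58

Pick's theorem A = I + B/2 − 1 rearranges to I = A − B/2 + 1 = 59 − 4/2 + 1 = 58.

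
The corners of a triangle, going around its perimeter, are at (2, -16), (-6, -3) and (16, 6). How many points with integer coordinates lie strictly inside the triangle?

178

By the shoelace formula, twice the signed area is |[2·(-3) − (-6)·(-16)] + [(-6)·6 − 16·(-3)] + [16·(-16) − 2·6]| = 358, so the area is 179.
The number of boundary lattice points is Σ gcd(|Δx|,|Δy|) = gcd(8,13) + gcd(22,9) + gcd(14,22) = 1+1+2 = 4.
Pick's theorem gives I = A − B/2 + 1 = 179 − 4/2 + 1 = 178.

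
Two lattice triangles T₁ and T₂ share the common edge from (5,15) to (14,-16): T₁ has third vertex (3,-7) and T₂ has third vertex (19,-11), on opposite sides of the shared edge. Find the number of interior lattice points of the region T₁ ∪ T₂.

226

The union is the simple quadrilateral with vertices (5,15), (3,-7), (14,-16), (19,-11) in order.
The shoelace formula gives twice the area as |[5·(-7) − 3·15] + [3·(-16) − 14·(-7)] + [14·(-11) − 19·(-16)] + [19·15 − 5·(-11)]| = 460, so the area is 230.
Along each edge there are gcd(|Δx|,|Δy|)+1 lattice points, so counting each shared vertex once the boundary has gcd(2,22) + gcd(11,9) + gcd(5,5) + gcd(14,26) = 2+1+5+2 = 10.
By Pick's theorem I = A − B/2 + 1 = 230 − 10/2 + 1 = 226.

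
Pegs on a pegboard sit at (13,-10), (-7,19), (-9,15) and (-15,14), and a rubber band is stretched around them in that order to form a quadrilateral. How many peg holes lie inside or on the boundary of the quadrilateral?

The shoelace formula gives twice the area as |[13·19 − (-7)·(-10)] + [(-7)·15 − (-9)·19] + [(-9)·14 − (-15)·15] + [(-15)·(-10) − 13·14]| = 310, so the area is 155.
Along each edge there are gcd(|Δx|,|Δy|)+1 lattice points, so counting each shared vertex once the boundary has gcd(20,29) + gcd(2,4) + gcd(6,1) + gcd(28,24) = 1+2+1+4 = 8.
Pick's theorem gives I = A − B/2 + 1 = 155 − 8/2 + 1 = 152, so the closed region contains I + B = 152 + 8 = 160 lattice points.

160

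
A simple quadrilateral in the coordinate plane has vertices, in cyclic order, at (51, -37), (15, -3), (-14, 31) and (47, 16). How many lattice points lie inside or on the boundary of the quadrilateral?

By the shoelace formula, twice the signed area is |(51·(-3) − 15·(-37)) + (15·31 − (-14)·(-3)) + ((-14)·16 − 47·31) + (47·(-37) − 51·16)| = 3411, so the area is 3411/2.
Along each edge there are gcd(|Δx|,|Δy|)+1 lattice points, so counting each shared vertex once the boundary has gcd(36,34) + gcd(29,34) + gcd(61,15) + gcd(4,53) = 2+1+1+1 = 5.
Pick's theorem gives I = A − B/2 + 1 = 3411/2 − 5/2 + 1 = 1704, so the closed region contains I + B = 1704 + 5 = 1709 lattice points.

1709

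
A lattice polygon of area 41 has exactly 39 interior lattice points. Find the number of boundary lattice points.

Pick's theorem gives A = I + B/2 − 1, so B = 2(A − I + 1) = 2(41 − 39 + 1) = 6.

6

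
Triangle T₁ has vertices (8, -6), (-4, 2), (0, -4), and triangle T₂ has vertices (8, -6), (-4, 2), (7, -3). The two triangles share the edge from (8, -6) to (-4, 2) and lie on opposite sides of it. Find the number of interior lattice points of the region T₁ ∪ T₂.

The union is the simple quadrilateral with vertices (8, -6), (0, -4), (-4, 2), (7, -3) in order.
Using the shoelace formula, 2A = |[8·(-4) − 0·(-6)] + [0·2 − (-4)·(-4)] + [(-4)·(-3) − 7·2] + [7·(-6) − 8·(-3)]| = 68, so the area is 34.
Along each edge there are gcd(|Δx|,|Δy|)+1 lattice points, so counting each shared vertex once the boundary has gcd(8,2) + gcd(4,6) + gcd(11,5) + gcd(1,3) = 2+2+1+1 = 6.
By Pick's theorem I = A − B/2 + 1 = 34 − 6/2 + 1 = 32.

32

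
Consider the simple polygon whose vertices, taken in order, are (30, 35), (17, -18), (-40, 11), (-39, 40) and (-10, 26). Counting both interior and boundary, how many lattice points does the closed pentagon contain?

By the shoelace formula, twice the signed area is |(30·(-18) − 17·35) + (17·11 − (-40)·(-18)) + ((-40)·40 − (-39)·11) + ((-39)·26 − (-10)·40) + ((-10)·35 − 30·26)| = 4583, so the area is 2291.5.
The number of boundary lattice points is Σ gcd(|Δx|,|Δy|) = gcd(13,53) + gcd(57,29) + gcd(1,29) + gcd(29,14) + gcd(40,9) = 1+1+1+1+1 = 5.
Pick's theorem gives I = A − B/2 + 1 = 2291.5 − 5/2 + 1 = 2290, so the closed region contains I + B = 2290 + 5 = 2295 lattice points.

2295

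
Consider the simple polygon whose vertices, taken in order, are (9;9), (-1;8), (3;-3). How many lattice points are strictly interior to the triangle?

54

The shoelace formula gives twice the area as |(9·8 − (-1)·9) + ((-1)·(-3) − 3·8) + (3·9 − 9·(-3))| = 114, so the area is 57.
The number of boundary lattice points is Σ gcd(|Δx|,|Δy|) = gcd(10,1) + gcd(4,11) + gcd(6,12) = 1+1+6 = 8.
By Pick's theorem A = I + B/2 − 1, so I = 57 − 8/2 + 1 = 54.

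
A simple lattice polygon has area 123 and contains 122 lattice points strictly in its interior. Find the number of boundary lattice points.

4

Pick's theorem gives A = I + B/2 − 1, so B = 2(A − I + 1) = 2(123 − 122 + 1) = 4.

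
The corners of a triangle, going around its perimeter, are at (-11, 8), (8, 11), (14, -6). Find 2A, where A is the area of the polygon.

Using the shoelace formula, 2A = |[(-11)·11 − 8·8] + [8·(-6) − 14·11] + [14·8 − (-11)·(-6)]| = 341, so the area is 170.5.

341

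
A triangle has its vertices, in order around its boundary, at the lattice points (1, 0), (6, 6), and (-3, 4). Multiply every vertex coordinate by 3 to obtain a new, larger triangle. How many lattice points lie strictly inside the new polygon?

The shoelace formula gives twice the area as |(1·6 − 6·0) + (6·4 − (-3)·6) + ((-3)·0 − 1·4)| = 44, so the area is 22.
The number of boundary lattice points is Σ gcd(|Δx|,|Δy|) = gcd(5,6) + gcd(9,2) + gcd(4,4) = 1+1+4 = 6.
Scaling by 3 multiplies the area by 3² = 9 (so the new area is 198) and multiplies the boundary lattice-point count by 3, giving 18.
By Pick's theorem, the interior count of the dilated polygon is 198 − 18/2 + 1 = 190.

190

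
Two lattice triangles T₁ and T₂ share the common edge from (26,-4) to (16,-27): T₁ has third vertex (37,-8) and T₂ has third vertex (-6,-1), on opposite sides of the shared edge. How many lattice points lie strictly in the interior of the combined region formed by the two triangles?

528

The union is the simple quadrilateral with vertices (26,-4), (37,-8), (16,-27), (-6,-1) in order.
By the shoelace formula, twice the signed area is |[26·(-8) − 37·(-4)] + [37·(-27) − 16·(-8)] + [16·(-1) − (-6)·(-27)] + [(-6)·(-4) − 26·(-1)]| = 1059, so the area is 1059/2.
Along each edge there are gcd(|Δx|,|Δy|)+1 lattice points, so counting each shared vertex once the boundary has gcd(11,4) + gcd(21,19) + gcd(22,26) + gcd(32,3) = 1+1+2+1 = 5.
By Pick's theorem I = A − B/2 + 1 = 1059/2 − 5/2 + 1 = 528.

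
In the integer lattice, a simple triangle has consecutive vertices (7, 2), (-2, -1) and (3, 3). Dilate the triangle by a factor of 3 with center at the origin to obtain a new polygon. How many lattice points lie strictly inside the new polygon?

The shoelace formula gives twice the area as |(7·(-1) − (-2)·2) + ((-2)·3 − 3·(-1)) + (3·2 − 7·3)| = 21, so the area is 21/2.
Summing gcd(|Δx|,|Δy|) over the edges gives the boundary count: gcd(9,3) + gcd(5,4) + gcd(4,1) = 3+1+1 = 5.
Scaling by 3 multiplies the area by 3² = 9 (so the new area is 189/2) and multiplies the boundary lattice-point count by 3, giving 15.
By Pick's theorem, the interior count of the dilated polygon is 189/2 − 15/2 + 1 = 88.

88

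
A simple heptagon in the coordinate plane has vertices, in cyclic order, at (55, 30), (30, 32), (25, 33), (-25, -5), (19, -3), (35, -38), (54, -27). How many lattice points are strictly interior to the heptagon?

The shoelace formula gives twice the area as |(55·32 − 30·30) + (30·33 − 25·32) + (25·(-5) − (-25)·33) + ((-25)·(-3) − 19·(-5)) + (19·(-38) − 35·(-3)) + (35·(-27) − 54·(-38)) + (54·30 − 55·(-27))| = 5515, so the area is 5515/2.
Summing gcd(|Δx|,|Δy|) over the edges gives the boundary count: gcd(25,2) + gcd(5,1) + gcd(50,38) + gcd(44,2) + gcd(16,35) + gcd(19,11) + gcd(1,57) = 1+1+2+2+1+1+1 = 9.
By Pick's theorem A = I + B/2 − 1, so I = 5515/2 − 9/2 + 1 = 2754.

2754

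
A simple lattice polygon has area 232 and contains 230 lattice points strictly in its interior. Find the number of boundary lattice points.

6

Pick's theorem gives A = I + B/2 − 1, so B = 2(A − I + 1) = 2(232 − 230 + 1) = 6.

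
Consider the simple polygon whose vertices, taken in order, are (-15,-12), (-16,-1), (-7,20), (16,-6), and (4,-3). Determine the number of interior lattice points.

Using the shoelace formula, 2A = |[(-15)·(-1) − (-16)·(-12)] + [(-16)·20 − (-7)·(-1)] + [(-7)·(-6) − 16·20] + [16·(-3) − 4·(-6)] + [4·(-12) − (-15)·(-3)]| = 899, so the area is 899/2.
Along each edge there are gcd(|Δx|,|Δy|)+1 lattice points, so counting each shared vertex once the boundary has gcd(1,11) + gcd(9,21) + gcd(23,26) + gcd(12,3) + gcd(19,9) = 1+3+1+3+1 = 9.
By Pick's theorem A = I + B/2 − 1, so I = 899/2 − 9/2 + 1 = 446.

446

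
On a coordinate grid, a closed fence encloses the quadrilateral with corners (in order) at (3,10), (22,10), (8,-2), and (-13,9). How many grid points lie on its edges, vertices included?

23

Summing gcd(|Δx|,|Δy|) over the edges gives the boundary count: gcd(19,0) + gcd(14,12) + gcd(21,11) + gcd(16,1) = 19+2+1+1 = 23.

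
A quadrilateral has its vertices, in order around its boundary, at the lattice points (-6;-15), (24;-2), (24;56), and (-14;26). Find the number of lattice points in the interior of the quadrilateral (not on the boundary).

Using the shoelace formula, 2A = |((-6)·(-2) − 24·(-15)) + (24·56 − 24·(-2)) + (24·26 − (-14)·56) + ((-14)·(-15) − (-6)·26)| = 3538, so the area is 1769.
The number of boundary lattice points is Σ gcd(|Δx|,|Δy|) = gcd(30,13) + gcd(0,58) + gcd(38,30) + gcd(8,41) = 1+58+2+1 = 62.
Pick's theorem gives I = A − B/2 + 1 = 1769 − 62/2 + 1 = 1739.

1739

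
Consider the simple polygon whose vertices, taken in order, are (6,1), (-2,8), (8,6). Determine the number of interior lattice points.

By the shoelace formula, twice the signed area is |[6·8 − (-2)·1] + [(-2)·6 − 8·8] + [8·1 − 6·6]| = 54, so the area is 27.
Summing gcd(|Δx|,|Δy|) over the edges gives the boundary count: gcd(8,7) + gcd(10,2) + gcd(2,5) = 1+2+1 = 4.
Pick's theorem gives I = A − B/2 + 1 = 27 − 4/2 + 1 = 26.

26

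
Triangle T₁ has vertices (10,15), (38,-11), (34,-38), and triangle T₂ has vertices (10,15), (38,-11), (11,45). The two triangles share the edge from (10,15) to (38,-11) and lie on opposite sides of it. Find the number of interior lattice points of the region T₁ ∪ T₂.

The union is the simple quadrilateral with vertices (10,15), (34,-38), (38,-11), (11,45) in order.
Using the shoelace formula, 2A = |[10·(-38) − 34·15] + [34·(-11) − 38·(-38)] + [38·45 − 11·(-11)] + [11·15 − 10·45]| = 1726, so the area is 863.
Along each edge there are gcd(|Δx|,|Δy|)+1 lattice points, so counting each shared vertex once the boundary has gcd(24,53) + gcd(4,27) + gcd(27,56) + gcd(1,30) = 1+1+1+1 = 4.
By Pick's theorem I = A − B/2 + 1 = 863 − 4/2 + 1 = 862.

862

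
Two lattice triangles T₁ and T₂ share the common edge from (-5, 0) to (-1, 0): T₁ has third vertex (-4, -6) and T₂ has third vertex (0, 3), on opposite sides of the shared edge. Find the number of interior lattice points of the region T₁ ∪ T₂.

The union is the simple quadrilateral with vertices (-5, 0), (-4, -6), (-1, 0), (0, 3) in order.
By the shoelace formula, twice the signed area is |((-5)·(-6) − (-4)·0) + ((-4)·0 − (-1)·(-6)) + ((-1)·3 − 0·0) + (0·0 − (-5)·3)| = 36, so the area is 18.
The number of boundary lattice points is Σ gcd(|Δx|,|Δy|) = gcd(1,6) + gcd(3,6) + gcd(1,3) + gcd(5,3) = 1+3+1+1 = 6.
By Pick's theorem I = A − B/2 + 1 = 18 − 6/2 + 1 = 16.

16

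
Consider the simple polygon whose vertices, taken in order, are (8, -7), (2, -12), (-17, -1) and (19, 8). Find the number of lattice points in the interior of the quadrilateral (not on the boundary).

296

The shoelace formula gives twice the area as |(8·(-12) − 2·(-7)) + (2·(-1) − (-17)·(-12)) + ((-17)·8 − 19·(-1)) + (19·(-7) − 8·8)| = 602, so the area is 301.
Summing gcd(|Δx|,|Δy|) over the edges gives the boundary count: gcd(6,5) + gcd(19,11) + gcd(36,9) + gcd(11,15) = 1+1+9+1 = 12.
By Pick's theorem A = I + B/2 − 1, so I = 301 − 12/2 + 1 = 296.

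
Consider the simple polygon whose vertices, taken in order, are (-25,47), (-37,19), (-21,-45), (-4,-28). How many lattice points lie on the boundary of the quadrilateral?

40

Summing gcd(|Δx|,|Δy|) over the edges gives the boundary count: gcd(12,28) + gcd(16,64) + gcd(17,17) + gcd(21,75) = 4+16+17+3 = 40.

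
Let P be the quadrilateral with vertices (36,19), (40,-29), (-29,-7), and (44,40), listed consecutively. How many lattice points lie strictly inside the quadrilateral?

2188

Using the shoelace formula, 2A = |(36·(-29) − 40·19) + (40·(-7) − (-29)·(-29)) + ((-29)·40 − 44·(-7)) + (44·19 − 36·40)| = 4381, so the area is 4381/2.
Along each edge there are gcd(|Δx|,|Δy|)+1 lattice points, so counting each shared vertex once the boundary has gcd(4,48) + gcd(69,22) + gcd(73,47) + gcd(8,21) = 4+1+1+1 = 7.
Pick's theorem gives I = A − B/2 + 1 = 4381/2 − 7/2 + 1 = 2188.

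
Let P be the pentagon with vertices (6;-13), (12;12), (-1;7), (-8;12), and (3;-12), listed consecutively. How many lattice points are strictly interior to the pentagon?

The shoelace formula gives twice the area as |[6·12 − 12·(-13)] + [12·7 − (-1)·12] + [(-1)·12 − (-8)·7] + [(-8)·(-12) − 3·12] + [3·(-13) − 6·(-12)]| = 461, so the area is 230.5.
Along each edge there are gcd(|Δx|,|Δy|)+1 lattice points, so counting each shared vertex once the boundary has gcd(6,25) + gcd(13,5) + gcd(7,5) + gcd(11,24) + gcd(3,1) = 1+1+1+1+1 = 5.
By Pick's theorem A = I + B/2 − 1, so I = 230.5 − 5/2 + 1 = 229.

229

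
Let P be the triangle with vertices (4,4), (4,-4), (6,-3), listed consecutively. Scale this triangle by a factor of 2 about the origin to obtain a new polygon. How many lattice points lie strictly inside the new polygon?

By the shoelace formula, twice the signed area is |(4·(-4) − 4·4) + (4·(-3) − 6·(-4)) + (6·4 − 4·(-3))| = 16, so the area is 8.
The number of boundary lattice points is Σ gcd(|Δx|,|Δy|) = gcd(0,8) + gcd(2,1) + gcd(2,7) = 8+1+1 = 10.
Scaling by 2 multiplies the area by 2² = 4 (so the new area is 32) and multiplies the boundary lattice-point count by 2, giving 20.
By Pick's theorem, the interior count of the dilated polygon is 32 − 20/2 + 1 = 23.

23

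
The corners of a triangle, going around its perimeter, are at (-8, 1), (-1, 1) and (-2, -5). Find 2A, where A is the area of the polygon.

Using the shoelace formula, 2A = |[(-8)·1 − (-1)·1] + [(-1)·(-5) − (-2)·1] + [(-2)·1 − (-8)·(-5)]| = 42, so the area is 21.

42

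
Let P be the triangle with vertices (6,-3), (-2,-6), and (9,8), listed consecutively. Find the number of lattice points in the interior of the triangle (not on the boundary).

The shoelace formula gives twice the area as |[6·(-6) − (-2)·(-3)] + [(-2)·8 − 9·(-6)] + [9·(-3) − 6·8]| = 79, so the area is 79/2.
Summing gcd(|Δx|,|Δy|) over the edges gives the boundary count: gcd(8,3) + gcd(11,14) + gcd(3,11) = 1+1+1 = 3.
By Pick's theorem A = I + B/2 − 1, so I = 79/2 − 3/2 + 1 = 39.

39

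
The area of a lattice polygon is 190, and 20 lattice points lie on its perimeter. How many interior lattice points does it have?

181

Pick's theorem A = I + B/2 − 1 rearranges to I = A − B/2 + 1 = 190 − 20/2 + 1 = 181.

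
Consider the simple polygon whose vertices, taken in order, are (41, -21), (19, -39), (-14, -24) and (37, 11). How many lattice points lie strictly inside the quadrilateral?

1344

By the shoelace formula, twice the signed area is |(41·(-39) − 19·(-21)) + (19·(-24) − (-14)·(-39)) + ((-14)·11 − 37·(-24)) + (37·(-21) − 41·11)| = 2696, so the area is 1348.
Along each edge there are gcd(|Δx|,|Δy|)+1 lattice points, so counting each shared vertex once the boundary has gcd(22,18) + gcd(33,15) + gcd(51,35) + gcd(4,32) = 2+3+1+4 = 10.
Pick's theorem gives I = A − B/2 + 1 = 1348 − 10/2 + 1 = 1344.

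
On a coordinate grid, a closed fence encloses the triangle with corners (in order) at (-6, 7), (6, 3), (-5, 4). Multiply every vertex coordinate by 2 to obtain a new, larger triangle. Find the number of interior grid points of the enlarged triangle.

59

The shoelace formula gives twice the area as |[(-6)·3 − 6·7] + [6·4 − (-5)·3] + [(-5)·7 − (-6)·4]| = 32, so the area is 16.
The number of boundary lattice points is Σ gcd(|Δx|,|Δy|) = gcd(12,4) + gcd(11,1) + gcd(1,3) = 4+1+1 = 6.
Scaling by 2 multiplies the area by 2² = 4 (so the new area is 64) and multiplies the boundary lattice-point count by 2, giving 12.
By Pick's theorem, the interior count of the dilated polygon is 64 − 12/2 + 1 = 59.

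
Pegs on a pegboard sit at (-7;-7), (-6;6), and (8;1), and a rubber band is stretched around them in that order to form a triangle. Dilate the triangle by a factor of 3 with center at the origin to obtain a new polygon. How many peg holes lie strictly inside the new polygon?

Using the shoelace formula, 2A = |[(-7)·6 − (-6)·(-7)] + [(-6)·1 − 8·6] + [8·(-7) − (-7)·1]| = 187, so the area is 93.5.
The number of boundary lattice points is Σ gcd(|Δx|,|Δy|) = gcd(1,13) + gcd(14,5) + gcd(15,8) = 1+1+1 = 3.
Scaling by 3 multiplies the area by 3² = 9 (so the new area is 841.5) and multiplies the boundary lattice-point count by 3, giving 9.
By Pick's theorem, the interior count of the dilated polygon is 841.5 − 9/2 + 1 = 838.

838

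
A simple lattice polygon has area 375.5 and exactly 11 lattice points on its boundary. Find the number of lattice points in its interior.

Pick's theorem A = I + B/2 − 1 rearranges to I = A − B/2 + 1 = 375.5 − 11/2 + 1 = 371.

371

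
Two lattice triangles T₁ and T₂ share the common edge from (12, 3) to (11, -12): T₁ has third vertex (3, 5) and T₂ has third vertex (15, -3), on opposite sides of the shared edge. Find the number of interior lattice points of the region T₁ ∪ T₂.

The union is the simple quadrilateral with vertices (12, 3), (3, 5), (11, -12), (15, -3) in order.
By the shoelace formula, twice the signed area is |(12·5 − 3·3) + (3·(-12) − 11·5) + (11·(-3) − 15·(-12)) + (15·3 − 12·(-3))| = 188, so the area is 94.
Summing gcd(|Δx|,|Δy|) over the edges gives the boundary count: gcd(9,2) + gcd(8,17) + gcd(4,9) + gcd(3,6) = 1+1+1+3 = 6.
By Pick's theorem I = A − B/2 + 1 = 94 − 6/2 + 1 = 92.

92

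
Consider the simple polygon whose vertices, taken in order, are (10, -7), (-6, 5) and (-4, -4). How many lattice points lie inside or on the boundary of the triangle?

The shoelace formula gives twice the area as |[10·5 − (-6)·(-7)] + [(-6)·(-4) − (-4)·5] + [(-4)·(-7) − 10·(-4)]| = 120, so the area is 60.
Along each edge there are gcd(|Δx|,|Δy|)+1 lattice points, so counting each shared vertex once the boundary has gcd(16,12) + gcd(2,9) + gcd(14,3) = 4+1+1 = 6.
Pick's theorem gives I = A − B/2 + 1 = 60 − 6/2 + 1 = 58, so the closed region contains I + B = 58 + 6 = 64 lattice points.

64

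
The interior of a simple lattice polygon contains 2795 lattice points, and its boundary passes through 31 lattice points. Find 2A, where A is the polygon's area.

5619

Pick's theorem states A = I + B/2 − 1, so A = 2795 + 31/2 − 1 = 5619/2.
Hence 2A = 5619.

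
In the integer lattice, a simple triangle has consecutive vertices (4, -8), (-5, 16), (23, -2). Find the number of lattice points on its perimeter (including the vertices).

6

Summing gcd(|Δx|,|Δy|) over the edges gives the boundary count: gcd(9,24) + gcd(28,18) + gcd(19,6) = 3+2+1 = 6.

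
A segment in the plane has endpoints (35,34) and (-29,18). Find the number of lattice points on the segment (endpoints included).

17

The number of lattice points on a segment between lattice points is gcd(|Δx|,|Δy|) + 1 = gcd(64,16) + 1 = 16 + 1 = 17.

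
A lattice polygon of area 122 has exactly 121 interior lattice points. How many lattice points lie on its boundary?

Pick's theorem gives A = I + B/2 − 1, so B = 2(A − I + 1) = 2(122 − 121 + 1) = 4.

4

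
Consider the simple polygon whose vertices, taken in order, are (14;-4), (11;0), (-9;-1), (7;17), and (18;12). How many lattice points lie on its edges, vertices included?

9

The number of boundary lattice points is Σ gcd(|Δx|,|Δy|) = gcd(3,4) + gcd(20,1) + gcd(16,18) + gcd(11,5) + gcd(4,16) = 1+1+2+1+4 = 9.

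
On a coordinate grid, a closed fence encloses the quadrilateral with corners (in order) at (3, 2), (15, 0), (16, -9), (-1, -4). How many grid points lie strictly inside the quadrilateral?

By the shoelace formula, twice the signed area is |[3·0 − 15·2] + [15·(-9) − 16·0] + [16·(-4) − (-1)·(-9)] + [(-1)·2 − 3·(-4)]| = 228, so the area is 114.
Along each edge there are gcd(|Δx|,|Δy|)+1 lattice points, so counting each shared vertex once the boundary has gcd(12,2) + gcd(1,9) + gcd(17,5) + gcd(4,6) = 2+1+1+2 = 6.
Pick's theorem gives I = A − B/2 + 1 = 114 − 6/2 + 1 = 112.

112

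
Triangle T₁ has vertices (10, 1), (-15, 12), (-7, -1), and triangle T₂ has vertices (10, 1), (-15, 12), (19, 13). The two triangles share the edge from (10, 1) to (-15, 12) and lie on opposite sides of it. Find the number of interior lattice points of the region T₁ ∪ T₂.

The union is the simple quadrilateral with vertices (10, 1), (-7, -1), (-15, 12), (19, 13) in order.
The shoelace formula gives twice the area as |[10·(-1) − (-7)·1] + [(-7)·12 − (-15)·(-1)] + [(-15)·13 − 19·12] + [19·1 − 10·13]| = 636, so the area is 318.
The number of boundary lattice points is Σ gcd(|Δx|,|Δy|) = gcd(17,2) + gcd(8,13) + gcd(34,1) + gcd(9,12) = 1+1+1+3 = 6.
By Pick's theorem I = A − B/2 + 1 = 318 − 6/2 + 1 = 316.

316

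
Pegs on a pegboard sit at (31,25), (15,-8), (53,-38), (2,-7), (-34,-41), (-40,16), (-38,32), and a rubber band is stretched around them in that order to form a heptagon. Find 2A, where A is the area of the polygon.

6182

By the shoelace formula, twice the signed area is |(31·(-8) − 15·25) + (15·(-38) − 53·(-8)) + (53·(-7) − 2·(-38)) + (2·(-41) − (-34)·(-7)) + ((-34)·16 − (-40)·(-41)) + ((-40)·32 − (-38)·16) + ((-38)·25 − 31·32)| = 6182, so the area is 3091.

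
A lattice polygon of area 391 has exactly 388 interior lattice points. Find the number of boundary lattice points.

Pick's theorem gives A = I + B/2 − 1, so B = 2(A − I + 1) = 2(391 − 388 + 1) = 8.

8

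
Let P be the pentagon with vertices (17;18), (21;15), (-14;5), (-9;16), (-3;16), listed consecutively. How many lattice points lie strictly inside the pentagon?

By the shoelace formula, twice the signed area is |(17·15 − 21·18) + (21·5 − (-14)·15) + ((-14)·16 − (-9)·5) + ((-9)·16 − (-3)·16) + ((-3)·18 − 17·16)| = 409, so the area is 409/2.
Along each edge there are gcd(|Δx|,|Δy|)+1 lattice points, so counting each shared vertex once the boundary has gcd(4,3) + gcd(35,10) + gcd(5,11) + gcd(6,0) + gcd(20,2) = 1+5+1+6+2 = 15.
By Pick's theorem A = I + B/2 − 1, so I = 409/2 − 15/2 + 1 = 198.

198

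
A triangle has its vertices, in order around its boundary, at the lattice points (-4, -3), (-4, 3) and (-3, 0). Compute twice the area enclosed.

By the shoelace formula, twice the signed area is |[(-4)·3 − (-4)·(-3)] + [(-4)·0 − (-3)·3] + [(-3)·(-3) − (-4)·0]| = 6, so the area is 3.

6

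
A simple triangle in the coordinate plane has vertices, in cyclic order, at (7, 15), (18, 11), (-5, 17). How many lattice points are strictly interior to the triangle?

By the shoelace formula, twice the signed area is |[7·11 − 18·15] + [18·17 − (-5)·11] + [(-5)·15 − 7·17]| = 26, so the area is 13.
The number of boundary lattice points is Σ gcd(|Δx|,|Δy|) = gcd(11,4) + gcd(23,6) + gcd(12,2) = 1+1+2 = 4.
By Pick's theorem A = I + B/2 − 1, so I = 13 − 4/2 + 1 = 12.

12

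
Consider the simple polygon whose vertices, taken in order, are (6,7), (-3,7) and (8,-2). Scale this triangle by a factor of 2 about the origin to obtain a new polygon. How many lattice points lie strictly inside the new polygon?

152

Using the shoelace formula, 2A = |[6·7 − (-3)·7] + [(-3)·(-2) − 8·7] + [8·7 − 6·(-2)]| = 81, so the area is 81/2.
Along each edge there are gcd(|Δx|,|Δy|)+1 lattice points, so counting each shared vertex once the boundary has gcd(9,0) + gcd(11,9) + gcd(2,9) = 9+1+1 = 11.
Scaling by 2 multiplies the area by 2² = 4 (so the new area is 162) and multiplies the boundary lattice-point count by 2, giving 22.
By Pick's theorem, the interior count of the dilated polygon is 162 − 22/2 + 1 = 152.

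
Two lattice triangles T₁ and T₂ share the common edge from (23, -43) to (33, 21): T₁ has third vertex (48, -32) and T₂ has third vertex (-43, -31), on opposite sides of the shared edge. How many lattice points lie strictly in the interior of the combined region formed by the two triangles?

2912

The union is the simple quadrilateral with vertices (23, -43), (48, -32), (33, 21), (-43, -31) in order.
The shoelace formula gives twice the area as |[23·(-32) − 48·(-43)] + [48·21 − 33·(-32)] + [33·(-31) − (-43)·21] + [(-43)·(-43) − 23·(-31)]| = 5834, so the area is 2917.
Summing gcd(|Δx|,|Δy|) over the edges gives the boundary count: gcd(25,11) + gcd(15,53) + gcd(76,52) + gcd(66,12) = 1+1+4+6 = 12.
By Pick's theorem I = A − B/2 + 1 = 2917 − 12/2 + 1 = 2912.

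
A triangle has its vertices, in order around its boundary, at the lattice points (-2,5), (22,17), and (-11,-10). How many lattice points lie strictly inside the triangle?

118

By the shoelace formula, twice the signed area is |((-2)·17 − 22·5) + (22·(-10) − (-11)·17) + ((-11)·5 − (-2)·(-10))| = 252, so the area is 126.
Summing gcd(|Δx|,|Δy|) over the edges gives the boundary count: gcd(24,12) + gcd(33,27) + gcd(9,15) = 12+3+3 = 18.
Pick's theorem gives I = A − B/2 + 1 = 126 − 18/2 + 1 = 118.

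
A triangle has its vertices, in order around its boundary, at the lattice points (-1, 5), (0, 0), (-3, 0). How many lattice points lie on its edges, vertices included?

5

The number of boundary lattice points is Σ gcd(|Δx|,|Δy|) = gcd(1,5) + gcd(3,0) + gcd(2,5) = 1+3+1 = 5.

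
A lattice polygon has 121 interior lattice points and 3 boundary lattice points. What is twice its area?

243

By Pick's theorem, A = I + B/2 − 1 = 121 + 3/2 − 1 = 243/2.
Hence 2A = 243.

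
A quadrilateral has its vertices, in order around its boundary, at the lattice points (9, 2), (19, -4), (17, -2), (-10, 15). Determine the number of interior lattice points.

16

By the shoelace formula, twice the signed area is |[9·(-4) − 19·2] + [19·(-2) − 17·(-4)] + [17·15 − (-10)·(-2)] + [(-10)·2 − 9·15]| = 36, so the area is 18.
Along each edge there are gcd(|Δx|,|Δy|)+1 lattice points, so counting each shared vertex once the boundary has gcd(10,6) + gcd(2,2) + gcd(27,17) + gcd(19,13) = 2+2+1+1 = 6.
Pick's theorem gives I = A − B/2 + 1 = 18 − 6/2 + 1 = 16.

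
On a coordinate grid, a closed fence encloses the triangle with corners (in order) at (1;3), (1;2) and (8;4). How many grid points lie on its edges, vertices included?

Along each edge there are gcd(|Δx|,|Δy|)+1 lattice points, so counting each shared vertex once the boundary has gcd(0,1) + gcd(7,2) + gcd(7,1) = 1+1+1 = 3.

3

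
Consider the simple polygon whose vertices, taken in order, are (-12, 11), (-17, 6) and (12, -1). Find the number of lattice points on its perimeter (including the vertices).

18

Along each edge there are gcd(|Δx|,|Δy|)+1 lattice points, so counting each shared vertex once the boundary has gcd(5,5) + gcd(29,7) + gcd(24,12) = 5+1+12 = 18.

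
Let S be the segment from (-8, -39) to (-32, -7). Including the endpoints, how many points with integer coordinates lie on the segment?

The number of lattice points on a segment between lattice points is gcd(|Δx|,|Δy|) + 1 = gcd(24,32) + 1 = 8 + 1 = 9.

9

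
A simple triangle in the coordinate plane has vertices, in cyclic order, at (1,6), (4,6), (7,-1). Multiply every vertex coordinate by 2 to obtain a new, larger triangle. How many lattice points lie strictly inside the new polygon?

38

By the shoelace formula, twice the signed area is |(1·6 − 4·6) + (4·(-1) − 7·6) + (7·6 − 1·(-1))| = 21, so the area is 21/2.
Summing gcd(|Δx|,|Δy|) over the edges gives the boundary count: gcd(3,0) + gcd(3,7) + gcd(6,7) = 3+1+1 = 5.
Scaling by 2 multiplies the area by 2² = 4 (so the new area is 42) and multiplies the boundary lattice-point count by 2, giving 10.
By Pick's theorem, the interior count of the dilated polygon is 42 − 10/2 + 1 = 38.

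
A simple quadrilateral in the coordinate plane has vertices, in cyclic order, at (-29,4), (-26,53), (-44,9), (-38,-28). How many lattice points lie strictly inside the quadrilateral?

Using the shoelace formula, 2A = |((-29)·53 − (-26)·4) + ((-26)·9 − (-44)·53) + ((-44)·(-28) − (-38)·9) + ((-38)·4 − (-29)·(-28))| = 1275, so the area is 637.5.
Along each edge there are gcd(|Δx|,|Δy|)+1 lattice points, so counting each shared vertex once the boundary has gcd(3,49) + gcd(18,44) + gcd(6,37) + gcd(9,32) = 1+2+1+1 = 5.
By Pick's theorem A = I + B/2 − 1, so I = 637.5 − 5/2 + 1 = 636.

636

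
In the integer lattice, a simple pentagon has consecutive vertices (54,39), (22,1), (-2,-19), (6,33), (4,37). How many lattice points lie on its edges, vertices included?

14

Summing gcd(|Δx|,|Δy|) over the edges gives the boundary count: gcd(32,38) + gcd(24,20) + gcd(8,52) + gcd(2,4) + gcd(50,2) = 2+4+4+2+2 = 14.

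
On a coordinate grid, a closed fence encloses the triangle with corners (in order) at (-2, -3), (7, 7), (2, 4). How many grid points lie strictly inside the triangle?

The shoelace formula gives twice the area as |[(-2)·7 − 7·(-3)] + [7·4 − 2·7] + [2·(-3) − (-2)·4]| = 23, so the area is 23/2.
Along each edge there are gcd(|Δx|,|Δy|)+1 lattice points, so counting each shared vertex once the boundary has gcd(9,10) + gcd(5,3) + gcd(4,7) = 1+1+1 = 3.
By Pick's theorem A = I + B/2 − 1, so I = 23/2 − 3/2 + 1 = 11.

11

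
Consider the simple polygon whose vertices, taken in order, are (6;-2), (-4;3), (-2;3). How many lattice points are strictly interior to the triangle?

2

Using the shoelace formula, 2A = |[6·3 − (-4)·(-2)] + [(-4)·3 − (-2)·3] + [(-2)·(-2) − 6·3]| = 10, so the area is 5.
Summing gcd(|Δx|,|Δy|) over the edges gives the boundary count: gcd(10,5) + gcd(2,0) + gcd(8,5) = 5+2+1 = 8.
Pick's theorem gives I = A − B/2 + 1 = 5 − 8/2 + 1 = 2.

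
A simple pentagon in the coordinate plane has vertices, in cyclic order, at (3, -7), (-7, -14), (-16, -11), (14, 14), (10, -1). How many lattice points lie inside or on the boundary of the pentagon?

271

The shoelace formula gives twice the area as |(3·(-14) − (-7)·(-7)) + ((-7)·(-11) − (-16)·(-14)) + ((-16)·14 − 14·(-11)) + (14·(-1) − 10·14) + (10·(-7) − 3·(-1))| = 529, so the area is 264.5.
Along each edge there are gcd(|Δx|,|Δy|)+1 lattice points, so counting each shared vertex once the boundary has gcd(10,7) + gcd(9,3) + gcd(30,25) + gcd(4,15) + gcd(7,6) = 1+3+5+1+1 = 11.
Pick's theorem gives I = A − B/2 + 1 = 264.5 − 11/2 + 1 = 260, so the closed region contains I + B = 260 + 11 = 271 lattice points.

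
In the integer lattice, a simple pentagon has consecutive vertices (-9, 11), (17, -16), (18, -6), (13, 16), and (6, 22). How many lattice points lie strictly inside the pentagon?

480

By the shoelace formula, twice the signed area is |((-9)·(-16) − 17·11) + (17·(-6) − 18·(-16)) + (18·16 − 13·(-6)) + (13·22 − 6·16) + (6·11 − (-9)·22)| = 963, so the area is 481.5.
Summing gcd(|Δx|,|Δy|) over the edges gives the boundary count: gcd(26,27) + gcd(1,10) + gcd(5,22) + gcd(7,6) + gcd(15,11) = 1+1+1+1+1 = 5.
By Pick's theorem A = I + B/2 − 1, so I = 481.5 − 5/2 + 1 = 480.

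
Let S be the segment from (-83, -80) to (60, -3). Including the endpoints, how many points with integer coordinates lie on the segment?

The number of lattice points on a segment between lattice points is gcd(|Δx|,|Δy|) + 1 = gcd(143,77) + 1 = 11 + 1 = 12.

12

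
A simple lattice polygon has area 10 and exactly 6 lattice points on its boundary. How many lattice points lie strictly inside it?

8

Pick's theorem A = I + B/2 − 1 rearranges to I = A − B/2 + 1 = 10 − 6/2 + 1 = 8.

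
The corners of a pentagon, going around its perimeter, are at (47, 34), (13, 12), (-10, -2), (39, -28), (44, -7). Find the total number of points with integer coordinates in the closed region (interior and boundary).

Using the shoelace formula, 2A = |[47·12 − 13·34] + [13·(-2) − (-10)·12] + [(-10)·(-28) − 39·(-2)] + [39·(-7) − 44·(-28)] + [44·34 − 47·(-7)]| = 3358, so the area is 1679.
Along each edge there are gcd(|Δx|,|Δy|)+1 lattice points, so counting each shared vertex once the boundary has gcd(34,22) + gcd(23,14) + gcd(49,26) + gcd(5,21) + gcd(3,41) = 2+1+1+1+1 = 6.
Pick's theorem gives I = A − B/2 + 1 = 1679 − 6/2 + 1 = 1677, so the closed region contains I + B = 1677 + 6 = 1683 lattice points.

1683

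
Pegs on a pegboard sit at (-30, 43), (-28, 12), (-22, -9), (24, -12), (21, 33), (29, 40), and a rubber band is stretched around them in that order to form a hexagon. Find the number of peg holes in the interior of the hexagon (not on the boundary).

2603

By the shoelace formula, twice the signed area is |((-30)·12 − (-28)·43) + ((-28)·(-9) − (-22)·12) + ((-22)·(-12) − 24·(-9)) + (24·33 − 21·(-12)) + (21·40 − 29·33) + (29·43 − (-30)·40)| = 5214, so the area is 2607.
The number of boundary lattice points is Σ gcd(|Δx|,|Δy|) = gcd(2,31) + gcd(6,21) + gcd(46,3) + gcd(3,45) + gcd(8,7) + gcd(59,3) = 1+3+1+3+1+1 = 10.
By Pick's theorem A = I + B/2 − 1, so I = 2607 − 10/2 + 1 = 2603.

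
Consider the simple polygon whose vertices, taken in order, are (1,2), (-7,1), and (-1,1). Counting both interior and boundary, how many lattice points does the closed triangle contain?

By the shoelace formula, twice the signed area is |[1·1 − (-7)·2] + [(-7)·1 − (-1)·1] + [(-1)·2 − 1·1]| = 6, so the area is 3.
Along each edge there are gcd(|Δx|,|Δy|)+1 lattice points, so counting each shared vertex once the boundary has gcd(8,1) + gcd(6,0) + gcd(2,1) = 1+6+1 = 8.
Pick's theorem gives I = A − B/2 + 1 = 3 − 8/2 + 1 = 0, so the closed region contains I + B = 0 + 8 = 8 lattice points.

8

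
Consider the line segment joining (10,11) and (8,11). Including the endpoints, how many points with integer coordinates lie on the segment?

3

The number of lattice points on a segment between lattice points is gcd(|Δx|,|Δy|) + 1 = gcd(2,0) + 1 = 2 + 1 = 3.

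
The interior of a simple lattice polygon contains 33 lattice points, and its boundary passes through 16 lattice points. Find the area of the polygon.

Pick's theorem states A = I + B/2 − 1, so A = 33 + 16/2 − 1 = 40.

40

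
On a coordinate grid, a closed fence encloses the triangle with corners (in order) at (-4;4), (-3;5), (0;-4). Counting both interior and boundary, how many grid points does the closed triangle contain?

11

By the shoelace formula, twice the signed area is |((-4)·5 − (-3)·4) + ((-3)·(-4) − 0·5) + (0·4 − (-4)·(-4))| = 12, so the area is 6.
Summing gcd(|Δx|,|Δy|) over the edges gives the boundary count: gcd(1,1) + gcd(3,9) + gcd(4,8) = 1+3+4 = 8.
Pick's theorem gives I = A − B/2 + 1 = 6 − 8/2 + 1 = 3, so the closed region contains I + B = 3 + 8 = 11 lattice points.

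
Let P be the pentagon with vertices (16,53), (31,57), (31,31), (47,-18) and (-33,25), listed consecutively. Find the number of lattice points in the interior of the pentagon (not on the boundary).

2543

Using the shoelace formula, 2A = |[16·57 − 31·53] + [31·31 − 31·57] + [31·(-18) − 47·31] + [47·25 − (-33)·(-18)] + [(-33)·53 − 16·25]| = 5120, so the area is 2560.
Along each edge there are gcd(|Δx|,|Δy|)+1 lattice points, so counting each shared vertex once the boundary has gcd(15,4) + gcd(0,26) + gcd(16,49) + gcd(80,43) + gcd(49,28) = 1+26+1+1+7 = 36.
Pick's theorem gives I = A − B/2 + 1 = 2560 − 36/2 + 1 = 2543.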